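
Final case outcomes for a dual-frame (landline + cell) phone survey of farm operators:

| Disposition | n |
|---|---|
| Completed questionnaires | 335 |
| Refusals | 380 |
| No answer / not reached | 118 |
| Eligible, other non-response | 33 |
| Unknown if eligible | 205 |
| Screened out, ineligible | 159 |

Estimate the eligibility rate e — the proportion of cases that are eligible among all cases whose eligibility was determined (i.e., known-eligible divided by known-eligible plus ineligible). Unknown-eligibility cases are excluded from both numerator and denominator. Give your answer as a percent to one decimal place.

Known eligible → 335 + 380 + 118 + 33 = 866
e = 866 / (866 + 159) = 866 / 1025 = 0.8449

84.5%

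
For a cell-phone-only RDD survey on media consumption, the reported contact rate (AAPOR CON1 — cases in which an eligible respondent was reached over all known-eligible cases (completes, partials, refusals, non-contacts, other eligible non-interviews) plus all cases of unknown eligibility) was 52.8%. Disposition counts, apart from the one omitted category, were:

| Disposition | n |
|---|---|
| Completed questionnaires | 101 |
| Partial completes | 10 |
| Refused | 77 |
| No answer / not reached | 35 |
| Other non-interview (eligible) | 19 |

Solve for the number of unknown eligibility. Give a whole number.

150

Numerator → 101 + 10 + 77 + 19 = 207
CON1 = 207 / D = 0.528
D = 207 / 0.528 = 392.0
Other denominator terms total 242
unknown eligibility = 392.0 − 242 ≈ 150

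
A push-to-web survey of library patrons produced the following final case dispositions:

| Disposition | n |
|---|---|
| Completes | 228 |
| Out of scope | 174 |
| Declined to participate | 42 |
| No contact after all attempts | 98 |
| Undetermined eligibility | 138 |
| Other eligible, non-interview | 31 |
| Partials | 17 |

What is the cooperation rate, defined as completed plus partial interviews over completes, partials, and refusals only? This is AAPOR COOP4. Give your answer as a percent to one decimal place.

Top: 228 + 17 = 245
Denom: 228 + 17 + 42 = 287
COOP4 = 245 / 287 = 0.8537

85.4%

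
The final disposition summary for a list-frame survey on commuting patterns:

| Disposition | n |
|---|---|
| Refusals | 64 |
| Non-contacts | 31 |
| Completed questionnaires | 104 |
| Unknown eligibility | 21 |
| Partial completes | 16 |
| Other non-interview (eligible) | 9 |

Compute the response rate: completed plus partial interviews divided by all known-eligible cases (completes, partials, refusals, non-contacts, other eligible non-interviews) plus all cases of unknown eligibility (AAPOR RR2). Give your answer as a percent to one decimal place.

49.0%

Top: 104 + 16 = 120
Denom: 104 + 16 + 64 + 31 + 9 + 21 = 245
RR2 = 120 / 245 = 0.4898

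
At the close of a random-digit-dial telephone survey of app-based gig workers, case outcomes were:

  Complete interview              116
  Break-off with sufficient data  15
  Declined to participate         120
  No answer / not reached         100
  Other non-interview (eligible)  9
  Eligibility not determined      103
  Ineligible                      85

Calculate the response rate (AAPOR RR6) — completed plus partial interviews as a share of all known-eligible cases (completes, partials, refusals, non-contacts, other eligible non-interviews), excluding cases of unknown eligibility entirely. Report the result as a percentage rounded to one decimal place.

Numerator → 116 + 15 = 131
Denom → 116 + 15 + 120 + 100 + 9 = 360
RR6 = 131 / 360 = 0.3639

36.4%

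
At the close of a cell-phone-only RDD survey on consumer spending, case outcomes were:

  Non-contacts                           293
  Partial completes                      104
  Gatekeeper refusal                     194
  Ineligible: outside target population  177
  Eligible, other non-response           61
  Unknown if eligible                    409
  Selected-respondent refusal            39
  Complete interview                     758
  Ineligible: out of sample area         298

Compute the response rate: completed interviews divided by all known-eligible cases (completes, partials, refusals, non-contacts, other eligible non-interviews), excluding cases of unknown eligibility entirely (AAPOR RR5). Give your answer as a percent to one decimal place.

52.3%

Refused = 194 + 39 = 233
Not eligible = 177 + 298 = 475
Num → 758
Denominator → 758 + 104 + 233 + 293 + 61 = 1449
RR5 = 758 / 1449 = 0.5231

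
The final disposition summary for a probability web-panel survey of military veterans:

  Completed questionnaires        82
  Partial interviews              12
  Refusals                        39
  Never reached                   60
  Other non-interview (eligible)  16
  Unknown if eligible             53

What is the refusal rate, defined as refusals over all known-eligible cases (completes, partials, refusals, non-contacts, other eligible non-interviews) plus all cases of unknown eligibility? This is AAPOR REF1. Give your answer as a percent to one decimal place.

Num = 39
Base = 82 + 12 + 39 + 60 + 16 + 53 = 262
REF1 = 39 / 262 = 0.1489

14.9%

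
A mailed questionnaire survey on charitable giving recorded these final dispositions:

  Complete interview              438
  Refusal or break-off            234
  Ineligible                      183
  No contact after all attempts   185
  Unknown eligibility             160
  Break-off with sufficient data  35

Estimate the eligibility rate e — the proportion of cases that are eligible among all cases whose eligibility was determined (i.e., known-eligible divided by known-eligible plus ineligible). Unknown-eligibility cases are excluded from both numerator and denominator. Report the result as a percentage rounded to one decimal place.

83.0%

Eligible (known) = 438 + 35 + 234 + 185 = 892
e = 892 / (892 + 183) = 892 / 1075 = 0.8298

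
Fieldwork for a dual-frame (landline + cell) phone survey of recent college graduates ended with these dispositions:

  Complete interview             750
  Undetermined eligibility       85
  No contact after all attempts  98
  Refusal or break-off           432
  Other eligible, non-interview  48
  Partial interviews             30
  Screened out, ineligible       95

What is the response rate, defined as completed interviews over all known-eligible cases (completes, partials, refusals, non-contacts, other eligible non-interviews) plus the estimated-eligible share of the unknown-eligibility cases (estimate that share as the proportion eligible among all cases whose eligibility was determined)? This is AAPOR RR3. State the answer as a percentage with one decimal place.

Num: 750
Determined eligible: 750 + 30 + 432 + 98 + 48 = 1358
e = 1358 / (1358 + 95) = 1358 / 1453 = 0.9346
Estimated eligible among unknowns: 0.9346 × 85 = 79.44
Denominator: 1358 + 79.44 = 1437.44
RR3 = 750 / 1437.44 = 0.5218

52.2%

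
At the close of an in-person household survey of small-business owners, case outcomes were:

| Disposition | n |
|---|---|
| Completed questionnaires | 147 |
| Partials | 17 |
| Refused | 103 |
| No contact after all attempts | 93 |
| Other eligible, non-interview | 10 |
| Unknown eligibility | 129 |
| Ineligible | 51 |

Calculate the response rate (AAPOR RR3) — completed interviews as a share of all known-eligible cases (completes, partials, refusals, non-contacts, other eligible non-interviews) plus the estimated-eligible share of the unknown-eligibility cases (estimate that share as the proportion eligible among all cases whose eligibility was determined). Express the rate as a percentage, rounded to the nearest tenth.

Num = 147
Determined eligible = 147 + 17 + 103 + 93 + 10 = 370
e = 370 / (370 + 51) = 370 / 421 = 0.8789
Eligible share of unknowns = 0.8789 × 129 = 113.38
Base = 370 + 113.38 = 483.38
RR3 = 147 / 483.38 = 0.3041

30.4%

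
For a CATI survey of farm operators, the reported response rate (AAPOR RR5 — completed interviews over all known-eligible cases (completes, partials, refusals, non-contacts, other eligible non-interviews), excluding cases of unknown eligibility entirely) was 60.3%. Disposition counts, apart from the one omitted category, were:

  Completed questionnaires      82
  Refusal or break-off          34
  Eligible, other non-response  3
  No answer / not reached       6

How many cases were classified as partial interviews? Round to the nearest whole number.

RR5 = 82 / D = 0.603
D = 82 / 0.603 = 136.0
Rest of base = 125
partial interviews = 136.0 − 125 ≈ 11

11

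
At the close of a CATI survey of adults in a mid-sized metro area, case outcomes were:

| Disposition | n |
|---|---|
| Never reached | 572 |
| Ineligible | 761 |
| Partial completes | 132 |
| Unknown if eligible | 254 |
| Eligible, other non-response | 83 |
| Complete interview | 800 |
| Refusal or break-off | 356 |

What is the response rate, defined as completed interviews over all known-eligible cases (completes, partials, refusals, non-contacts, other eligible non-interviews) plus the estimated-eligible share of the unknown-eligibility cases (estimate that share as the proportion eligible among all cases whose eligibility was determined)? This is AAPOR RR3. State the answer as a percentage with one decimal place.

37.6%

Num: 800
Determined eligible: 800 + 132 + 356 + 572 + 83 = 1943
e = 1943 / (1943 + 761) = 1943 / 2704 = 0.7186
e × U: 0.7186 × 254 = 182.52
Denom: 1943 + 182.52 = 2125.52
RR3 = 800 / 2125.52 = 0.3764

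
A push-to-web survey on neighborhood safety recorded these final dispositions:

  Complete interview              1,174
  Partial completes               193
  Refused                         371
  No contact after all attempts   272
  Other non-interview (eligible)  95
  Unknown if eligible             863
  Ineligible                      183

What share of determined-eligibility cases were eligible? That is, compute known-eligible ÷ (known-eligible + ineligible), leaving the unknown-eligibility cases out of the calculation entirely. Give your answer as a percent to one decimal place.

92.0%

Known eligible → 1174 + 193 + 371 + 272 + 95 = 2105
e = 2105 / (2105 + 183) = 2105 / 2288 = 0.9200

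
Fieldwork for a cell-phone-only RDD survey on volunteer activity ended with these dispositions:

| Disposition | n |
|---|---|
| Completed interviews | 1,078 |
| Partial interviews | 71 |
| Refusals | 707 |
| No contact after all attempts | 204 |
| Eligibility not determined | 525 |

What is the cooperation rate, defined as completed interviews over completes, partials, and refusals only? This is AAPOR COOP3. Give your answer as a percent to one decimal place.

Numerator: 1078
Denom: 1078 + 71 + 707 = 1856
COOP3 = 1078 / 1856 = 0.5808

58.1%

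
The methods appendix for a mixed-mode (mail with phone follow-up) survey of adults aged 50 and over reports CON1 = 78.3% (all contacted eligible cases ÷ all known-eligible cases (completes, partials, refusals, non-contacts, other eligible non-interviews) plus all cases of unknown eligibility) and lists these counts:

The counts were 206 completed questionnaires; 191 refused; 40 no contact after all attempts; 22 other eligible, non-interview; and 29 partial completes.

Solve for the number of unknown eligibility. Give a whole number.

84

Top = 206 + 29 + 191 + 22 = 448
CON1 = 448 / D = 0.783
D = 448 / 0.783 = 572.2
Remaining denominator categories sum to 488
unknown eligibility = 572.2 − 488 ≈ 84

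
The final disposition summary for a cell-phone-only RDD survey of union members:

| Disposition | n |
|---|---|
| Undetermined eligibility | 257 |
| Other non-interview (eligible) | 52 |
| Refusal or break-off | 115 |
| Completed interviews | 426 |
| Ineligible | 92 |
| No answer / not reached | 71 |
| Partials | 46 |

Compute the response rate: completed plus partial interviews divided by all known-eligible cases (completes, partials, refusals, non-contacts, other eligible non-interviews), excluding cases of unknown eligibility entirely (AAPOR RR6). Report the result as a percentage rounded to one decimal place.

66.5%

Top → 426 + 46 = 472
Denom → 426 + 46 + 115 + 71 + 52 = 710
RR6 = 472 / 710 = 0.6648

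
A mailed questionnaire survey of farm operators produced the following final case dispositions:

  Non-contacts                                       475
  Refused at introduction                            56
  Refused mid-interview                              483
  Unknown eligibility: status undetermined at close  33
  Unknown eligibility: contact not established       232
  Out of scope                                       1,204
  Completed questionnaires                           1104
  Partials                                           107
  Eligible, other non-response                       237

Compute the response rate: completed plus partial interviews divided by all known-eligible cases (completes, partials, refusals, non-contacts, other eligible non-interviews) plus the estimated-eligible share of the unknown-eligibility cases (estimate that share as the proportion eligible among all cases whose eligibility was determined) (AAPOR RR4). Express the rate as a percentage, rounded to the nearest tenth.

45.9%

Declined to participate = 56 + 483 = 539
Eligibility not determined = 232 + 33 = 265
Top = 1104 + 107 = 1211
Eligible (known) = 1104 + 107 + 539 + 475 + 237 = 2462
e = 2462 / (2462 + 1204) = 2462 / 3666 = 0.6716
e × U = 0.6716 × 265 = 177.97
Denom = 2462 + 177.97 = 2639.97
RR4 = 1211 / 2639.97 = 0.4587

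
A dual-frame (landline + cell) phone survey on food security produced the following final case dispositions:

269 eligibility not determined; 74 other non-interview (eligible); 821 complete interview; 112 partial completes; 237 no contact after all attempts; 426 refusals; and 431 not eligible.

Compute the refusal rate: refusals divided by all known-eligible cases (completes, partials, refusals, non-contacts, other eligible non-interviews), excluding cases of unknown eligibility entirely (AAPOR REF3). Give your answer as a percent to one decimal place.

Num = 426
Base = 821 + 112 + 426 + 237 + 74 = 1670
REF3 = 426 / 1670 = 0.2551

25.5%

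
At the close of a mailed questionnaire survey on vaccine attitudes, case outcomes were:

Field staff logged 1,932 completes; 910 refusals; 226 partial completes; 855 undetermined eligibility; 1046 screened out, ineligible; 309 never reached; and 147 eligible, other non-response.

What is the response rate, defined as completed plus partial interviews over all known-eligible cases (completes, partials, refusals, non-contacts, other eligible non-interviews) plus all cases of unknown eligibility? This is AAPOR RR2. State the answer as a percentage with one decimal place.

Num: 1932 + 226 = 2158
Base: 1932 + 226 + 910 + 309 + 147 + 855 = 4379
RR2 = 2158 / 4379 = 0.4928

49.3%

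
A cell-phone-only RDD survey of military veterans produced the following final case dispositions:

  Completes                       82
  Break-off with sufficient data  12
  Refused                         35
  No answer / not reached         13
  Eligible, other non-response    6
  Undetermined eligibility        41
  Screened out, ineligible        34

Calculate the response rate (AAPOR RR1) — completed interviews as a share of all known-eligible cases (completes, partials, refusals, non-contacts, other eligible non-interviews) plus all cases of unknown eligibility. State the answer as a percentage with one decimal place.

Numerator = 82
Denom = 82 + 12 + 35 + 13 + 6 + 41 = 189
RR1 = 82 / 189 = 0.4339

43.4%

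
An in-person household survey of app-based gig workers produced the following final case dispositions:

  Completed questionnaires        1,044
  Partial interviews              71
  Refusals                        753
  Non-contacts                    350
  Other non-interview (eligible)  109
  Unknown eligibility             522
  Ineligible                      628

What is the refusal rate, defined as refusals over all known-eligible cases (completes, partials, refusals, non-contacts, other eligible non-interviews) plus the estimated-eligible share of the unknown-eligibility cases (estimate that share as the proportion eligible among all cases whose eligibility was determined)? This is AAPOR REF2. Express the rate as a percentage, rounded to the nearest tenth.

27.5%

Numerator → 753
Known eligible → 1044 + 71 + 753 + 350 + 109 = 2327
e = 2327 / (2327 + 628) = 2327 / 2955 = 0.7875
Eligible share of unknowns → 0.7875 × 522 = 411.07
Denominator → 2327 + 411.07 = 2738.07
REF2 = 753 / 2738.07 = 0.2750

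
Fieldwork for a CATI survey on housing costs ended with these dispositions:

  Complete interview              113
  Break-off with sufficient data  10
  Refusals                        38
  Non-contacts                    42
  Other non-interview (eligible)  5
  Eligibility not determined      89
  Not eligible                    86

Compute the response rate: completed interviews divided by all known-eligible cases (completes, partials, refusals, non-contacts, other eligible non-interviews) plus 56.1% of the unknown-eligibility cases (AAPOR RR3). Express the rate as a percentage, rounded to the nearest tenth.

43.8%

Numerator = 113
Determined eligible = 113 + 10 + 38 + 42 + 5 = 208
Eligible share of unknowns = 0.5610 × 89 = 49.93
Base = 208 + 49.93 = 257.93
RR3 = 113 / 257.93 = 0.4381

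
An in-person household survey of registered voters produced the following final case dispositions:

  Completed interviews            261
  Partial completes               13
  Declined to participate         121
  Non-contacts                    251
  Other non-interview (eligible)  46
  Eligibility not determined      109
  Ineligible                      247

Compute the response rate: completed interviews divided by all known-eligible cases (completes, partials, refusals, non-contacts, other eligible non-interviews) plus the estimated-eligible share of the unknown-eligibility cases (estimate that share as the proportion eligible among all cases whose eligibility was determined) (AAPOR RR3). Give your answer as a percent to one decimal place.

33.8%

Num → 261
Determined eligible → 261 + 13 + 121 + 251 + 46 = 692
e = 692 / (692 + 247) = 692 / 939 = 0.7370
Estimated eligible among unknowns → 0.7370 × 109 = 80.33
Denom → 692 + 80.33 = 772.33
RR3 = 261 / 772.33 = 0.3379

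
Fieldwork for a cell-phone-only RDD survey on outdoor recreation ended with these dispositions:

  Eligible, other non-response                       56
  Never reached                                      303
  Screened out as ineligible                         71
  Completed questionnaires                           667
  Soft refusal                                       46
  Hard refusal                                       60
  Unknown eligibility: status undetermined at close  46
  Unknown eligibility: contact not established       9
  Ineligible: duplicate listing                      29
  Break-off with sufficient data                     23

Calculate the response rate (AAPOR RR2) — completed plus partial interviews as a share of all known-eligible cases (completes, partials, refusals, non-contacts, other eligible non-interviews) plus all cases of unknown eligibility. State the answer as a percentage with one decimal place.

57.0%

Refusals = 60 + 46 = 106
Undetermined eligibility = 9 + 46 = 55
Not eligible = 71 + 29 = 100
Top = 667 + 23 = 690
Denom = 667 + 23 + 106 + 303 + 56 + 55 = 1210
RR2 = 690 / 1210 = 0.5702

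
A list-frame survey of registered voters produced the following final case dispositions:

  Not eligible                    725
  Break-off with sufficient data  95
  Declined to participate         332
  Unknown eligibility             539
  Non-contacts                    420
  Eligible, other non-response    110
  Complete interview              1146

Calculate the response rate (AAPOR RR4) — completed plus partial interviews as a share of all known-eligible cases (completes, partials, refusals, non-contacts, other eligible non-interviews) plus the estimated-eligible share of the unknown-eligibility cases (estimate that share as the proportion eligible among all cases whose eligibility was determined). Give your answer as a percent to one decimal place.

Top: 1146 + 95 = 1241
Determined eligible: 1146 + 95 + 332 + 420 + 110 = 2103
e = 2103 / (2103 + 725) = 2103 / 2828 = 0.7436
e × U: 0.7436 × 539 = 400.80
Base: 2103 + 400.80 = 2503.80
RR4 = 1241 / 2503.80 = 0.4956

49.6%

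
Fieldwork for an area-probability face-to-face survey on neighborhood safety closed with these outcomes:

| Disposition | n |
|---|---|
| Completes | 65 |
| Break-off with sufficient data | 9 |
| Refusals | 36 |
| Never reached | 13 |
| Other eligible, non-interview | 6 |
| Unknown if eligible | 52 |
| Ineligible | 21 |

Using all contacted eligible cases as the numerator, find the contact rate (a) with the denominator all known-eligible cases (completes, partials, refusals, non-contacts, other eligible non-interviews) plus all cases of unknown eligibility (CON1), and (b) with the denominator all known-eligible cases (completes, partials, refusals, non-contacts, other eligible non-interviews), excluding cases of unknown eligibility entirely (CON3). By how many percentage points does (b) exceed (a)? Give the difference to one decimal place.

Num = 65 + 9 + 36 + 6 = 116
Base = 65 + 9 + 36 + 13 + 6 + 52 = 181
CON1 = 116 / 181 = 0.6409
Base = 65 + 9 + 36 + 13 + 6 = 129
CON3 = 116 / 129 = 0.8992
Difference = 89.92 − 64.09 = 25.83 percentage points

25.8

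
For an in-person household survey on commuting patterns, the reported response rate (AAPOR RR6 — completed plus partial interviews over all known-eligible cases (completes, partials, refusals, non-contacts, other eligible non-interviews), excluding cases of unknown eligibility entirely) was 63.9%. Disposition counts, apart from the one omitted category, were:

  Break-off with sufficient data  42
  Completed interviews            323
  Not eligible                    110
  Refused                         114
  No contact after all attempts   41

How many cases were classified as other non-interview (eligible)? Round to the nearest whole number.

Num → 323 + 42 = 365
RR6 = 365 / D = 0.639
D = 365 / 0.639 = 571.2
Remaining denominator categories sum to 520
other non-interview (eligible) = 571.2 − 520 ≈ 51

51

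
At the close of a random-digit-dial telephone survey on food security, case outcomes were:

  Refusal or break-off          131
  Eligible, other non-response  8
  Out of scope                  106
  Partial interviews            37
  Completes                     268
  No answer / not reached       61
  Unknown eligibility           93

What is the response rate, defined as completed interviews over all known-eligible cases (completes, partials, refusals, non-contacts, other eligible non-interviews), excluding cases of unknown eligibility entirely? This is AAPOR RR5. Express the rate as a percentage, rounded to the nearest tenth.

Num → 268
Denominator → 268 + 37 + 131 + 61 + 8 = 505
RR5 = 268 / 505 = 0.5307

53.1%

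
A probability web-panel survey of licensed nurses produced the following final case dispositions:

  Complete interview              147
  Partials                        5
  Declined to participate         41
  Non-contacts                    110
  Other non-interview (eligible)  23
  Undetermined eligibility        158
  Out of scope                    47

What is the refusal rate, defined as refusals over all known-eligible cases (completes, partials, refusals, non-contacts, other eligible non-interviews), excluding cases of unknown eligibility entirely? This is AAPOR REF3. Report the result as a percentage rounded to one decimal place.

12.6%

Top: 41
Denominator: 147 + 5 + 41 + 110 + 23 = 326
REF3 = 41 / 326 = 0.1258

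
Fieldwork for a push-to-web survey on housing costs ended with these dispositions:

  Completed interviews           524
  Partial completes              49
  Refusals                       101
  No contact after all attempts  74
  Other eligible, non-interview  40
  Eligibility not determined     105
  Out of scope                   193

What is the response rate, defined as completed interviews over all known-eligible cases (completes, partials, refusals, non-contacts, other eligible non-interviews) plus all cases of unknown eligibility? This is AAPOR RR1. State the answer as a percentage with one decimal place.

Top → 524
Base → 524 + 49 + 101 + 74 + 40 + 105 = 893
RR1 = 524 / 893 = 0.5868

58.7%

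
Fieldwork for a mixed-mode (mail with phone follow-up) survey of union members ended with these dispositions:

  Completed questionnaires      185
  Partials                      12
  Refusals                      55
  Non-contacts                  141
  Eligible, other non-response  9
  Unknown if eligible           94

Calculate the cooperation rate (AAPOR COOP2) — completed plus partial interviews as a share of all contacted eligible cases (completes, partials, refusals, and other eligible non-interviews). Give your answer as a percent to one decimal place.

Numerator → 185 + 12 = 197
Denominator → 185 + 12 + 55 + 9 = 261
COOP2 = 197 / 261 = 0.7548

75.5%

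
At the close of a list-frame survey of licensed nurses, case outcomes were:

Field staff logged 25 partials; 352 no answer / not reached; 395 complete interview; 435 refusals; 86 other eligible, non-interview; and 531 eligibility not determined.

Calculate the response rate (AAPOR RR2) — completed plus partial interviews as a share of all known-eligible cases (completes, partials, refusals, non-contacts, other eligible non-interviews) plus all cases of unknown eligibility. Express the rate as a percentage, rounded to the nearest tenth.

23.0%

Num: 395 + 25 = 420
Base: 395 + 25 + 435 + 352 + 86 + 531 = 1824
RR2 = 420 / 1824 = 0.2303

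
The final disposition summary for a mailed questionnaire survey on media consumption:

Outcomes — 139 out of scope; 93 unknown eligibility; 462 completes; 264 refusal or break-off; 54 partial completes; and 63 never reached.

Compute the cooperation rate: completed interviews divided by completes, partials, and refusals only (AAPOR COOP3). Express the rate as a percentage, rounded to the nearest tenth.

Numerator → 462
Denominator → 462 + 54 + 264 = 780
COOP3 = 462 / 780 = 0.5923

59.2%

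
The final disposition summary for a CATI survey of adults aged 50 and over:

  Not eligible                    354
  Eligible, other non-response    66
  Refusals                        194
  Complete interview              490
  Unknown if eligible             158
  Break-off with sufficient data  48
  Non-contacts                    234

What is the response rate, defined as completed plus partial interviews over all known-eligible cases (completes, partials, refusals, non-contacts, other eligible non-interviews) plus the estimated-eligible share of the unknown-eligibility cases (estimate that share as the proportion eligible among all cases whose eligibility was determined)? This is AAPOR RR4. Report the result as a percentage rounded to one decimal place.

Num: 490 + 48 = 538
Determined eligible: 490 + 48 + 194 + 234 + 66 = 1032
e = 1032 / (1032 + 354) = 1032 / 1386 = 0.7446
Estimated eligible among unknowns: 0.7446 × 158 = 117.65
Denominator: 1032 + 117.65 = 1149.65
RR4 = 538 / 1149.65 = 0.4680

46.8%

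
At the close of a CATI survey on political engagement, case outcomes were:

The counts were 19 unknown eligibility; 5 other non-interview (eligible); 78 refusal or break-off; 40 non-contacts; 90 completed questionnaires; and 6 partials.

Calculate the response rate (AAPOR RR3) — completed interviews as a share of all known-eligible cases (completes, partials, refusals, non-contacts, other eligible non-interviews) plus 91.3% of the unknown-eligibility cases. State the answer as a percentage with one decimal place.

38.1%

Top = 90
Determined eligible = 90 + 6 + 78 + 40 + 5 = 219
Estimated eligible among unknowns = 0.9130 × 19 = 17.35
Base = 219 + 17.35 = 236.35
RR3 = 90 / 236.35 = 0.3808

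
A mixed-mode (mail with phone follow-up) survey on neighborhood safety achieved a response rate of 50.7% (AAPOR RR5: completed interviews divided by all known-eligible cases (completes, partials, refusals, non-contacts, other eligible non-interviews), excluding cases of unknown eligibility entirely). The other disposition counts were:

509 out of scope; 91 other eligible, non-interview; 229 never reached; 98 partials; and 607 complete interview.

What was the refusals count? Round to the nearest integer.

172

RR5 = 607 / D = 0.507
D = 607 / 0.507 = 1197.2
Other denominator terms total 1025
refusals = 1197.2 − 1025 ≈ 172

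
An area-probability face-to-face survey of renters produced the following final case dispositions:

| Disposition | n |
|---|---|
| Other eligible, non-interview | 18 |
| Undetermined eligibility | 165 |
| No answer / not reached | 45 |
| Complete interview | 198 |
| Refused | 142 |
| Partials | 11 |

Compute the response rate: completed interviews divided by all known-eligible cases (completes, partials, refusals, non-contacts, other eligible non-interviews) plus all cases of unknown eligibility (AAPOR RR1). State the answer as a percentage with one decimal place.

34.2%

Num → 198
Denom → 198 + 11 + 142 + 45 + 18 + 165 = 579
RR1 = 198 / 579 = 0.3420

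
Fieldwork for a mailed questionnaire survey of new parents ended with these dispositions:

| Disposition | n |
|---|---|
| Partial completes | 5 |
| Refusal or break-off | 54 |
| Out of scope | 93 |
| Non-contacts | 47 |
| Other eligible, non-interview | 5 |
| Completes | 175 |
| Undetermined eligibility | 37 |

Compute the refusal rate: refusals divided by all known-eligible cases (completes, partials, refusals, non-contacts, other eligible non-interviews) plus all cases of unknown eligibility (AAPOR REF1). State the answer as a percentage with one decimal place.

16.7%

Num = 54
Base = 175 + 5 + 54 + 47 + 5 + 37 = 323
REF1 = 54 / 323 = 0.1672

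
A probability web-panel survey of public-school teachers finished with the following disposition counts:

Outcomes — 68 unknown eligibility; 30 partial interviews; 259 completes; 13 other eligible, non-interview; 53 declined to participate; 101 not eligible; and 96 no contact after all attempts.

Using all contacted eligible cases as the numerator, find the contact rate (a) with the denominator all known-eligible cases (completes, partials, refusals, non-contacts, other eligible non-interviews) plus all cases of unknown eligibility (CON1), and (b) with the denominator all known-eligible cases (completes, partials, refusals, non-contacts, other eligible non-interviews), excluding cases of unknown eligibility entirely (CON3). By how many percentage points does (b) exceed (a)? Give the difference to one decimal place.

10.3

Top: 259 + 30 + 53 + 13 = 355
Base: 259 + 30 + 53 + 96 + 13 + 68 = 519
CON1 = 355 / 519 = 0.6840
Base: 259 + 30 + 53 + 96 + 13 = 451
CON3 = 355 / 451 = 0.7871
Difference = 78.71 − 68.40 = 10.31 percentage points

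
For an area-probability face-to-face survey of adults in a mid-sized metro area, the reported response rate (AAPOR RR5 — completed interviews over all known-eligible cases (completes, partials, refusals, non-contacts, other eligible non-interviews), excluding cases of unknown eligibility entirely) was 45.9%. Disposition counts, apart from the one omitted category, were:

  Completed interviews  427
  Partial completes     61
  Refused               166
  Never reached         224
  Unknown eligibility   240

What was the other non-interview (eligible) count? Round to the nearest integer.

52

RR5 = 427 / D = 0.459
D = 427 / 0.459 = 930.3
Rest of base = 878
other non-interview (eligible) = 930.3 − 878 ≈ 52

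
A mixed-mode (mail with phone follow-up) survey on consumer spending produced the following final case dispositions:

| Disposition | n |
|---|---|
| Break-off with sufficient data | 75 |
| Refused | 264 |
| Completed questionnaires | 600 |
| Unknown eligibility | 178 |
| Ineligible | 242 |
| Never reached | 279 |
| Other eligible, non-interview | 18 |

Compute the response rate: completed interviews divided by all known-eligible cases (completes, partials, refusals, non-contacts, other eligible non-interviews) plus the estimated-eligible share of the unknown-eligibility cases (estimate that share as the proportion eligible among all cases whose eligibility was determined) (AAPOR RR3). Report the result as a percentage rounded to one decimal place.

Numerator → 600
Determined eligible → 600 + 75 + 264 + 279 + 18 = 1236
e = 1236 / (1236 + 242) = 1236 / 1478 = 0.8363
Estimated eligible among unknowns → 0.8363 × 178 = 148.86
Denominator → 1236 + 148.86 = 1384.86
RR3 = 600 / 1384.86 = 0.4333

43.3%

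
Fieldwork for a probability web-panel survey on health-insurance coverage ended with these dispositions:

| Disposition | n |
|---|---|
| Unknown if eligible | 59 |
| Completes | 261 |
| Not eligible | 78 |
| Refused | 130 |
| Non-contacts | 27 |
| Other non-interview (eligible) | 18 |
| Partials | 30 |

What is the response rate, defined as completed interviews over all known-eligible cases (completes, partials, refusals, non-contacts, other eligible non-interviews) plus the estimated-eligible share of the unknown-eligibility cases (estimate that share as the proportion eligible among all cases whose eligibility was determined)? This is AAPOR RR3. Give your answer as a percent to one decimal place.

50.5%

Numerator = 261
Known eligible = 261 + 30 + 130 + 27 + 18 = 466
e = 466 / (466 + 78) = 466 / 544 = 0.8566
e × U = 0.8566 × 59 = 50.54
Denominator = 466 + 50.54 = 516.54
RR3 = 261 / 516.54 = 0.5053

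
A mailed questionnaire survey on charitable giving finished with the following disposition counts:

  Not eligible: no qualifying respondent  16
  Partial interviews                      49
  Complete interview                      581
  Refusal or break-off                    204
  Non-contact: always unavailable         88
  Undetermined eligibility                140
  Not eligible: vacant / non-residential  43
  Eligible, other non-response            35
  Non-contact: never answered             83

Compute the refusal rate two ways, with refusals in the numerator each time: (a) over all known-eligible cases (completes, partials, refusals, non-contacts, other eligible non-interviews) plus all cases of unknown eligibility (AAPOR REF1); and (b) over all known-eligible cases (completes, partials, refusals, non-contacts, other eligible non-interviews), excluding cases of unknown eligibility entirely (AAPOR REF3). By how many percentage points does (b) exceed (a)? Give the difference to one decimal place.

2.3

Never reached = 83 + 88 = 171
Out of scope = 16 + 43 = 59
Num: 204
Base: 581 + 49 + 204 + 171 + 35 + 140 = 1180
REF1 = 204 / 1180 = 0.1729
Base: 581 + 49 + 204 + 171 + 35 = 1040
REF3 = 204 / 1040 = 0.1962
Difference = 19.62 − 17.29 = 2.33 percentage points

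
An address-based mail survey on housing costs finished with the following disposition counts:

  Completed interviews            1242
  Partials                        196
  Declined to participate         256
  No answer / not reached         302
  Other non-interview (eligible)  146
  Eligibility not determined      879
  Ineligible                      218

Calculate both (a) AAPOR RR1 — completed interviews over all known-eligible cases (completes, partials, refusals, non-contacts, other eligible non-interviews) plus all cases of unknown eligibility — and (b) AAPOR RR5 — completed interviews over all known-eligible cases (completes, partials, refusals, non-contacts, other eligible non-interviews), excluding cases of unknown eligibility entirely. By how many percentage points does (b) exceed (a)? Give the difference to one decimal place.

16.9

Top = 1242
Denom = 1242 + 196 + 256 + 302 + 146 + 879 = 3021
RR1 = 1242 / 3021 = 0.4111
Denom = 1242 + 196 + 256 + 302 + 146 = 2142
RR5 = 1242 / 2142 = 0.5798
Difference = 57.98 − 41.11 = 16.87 percentage points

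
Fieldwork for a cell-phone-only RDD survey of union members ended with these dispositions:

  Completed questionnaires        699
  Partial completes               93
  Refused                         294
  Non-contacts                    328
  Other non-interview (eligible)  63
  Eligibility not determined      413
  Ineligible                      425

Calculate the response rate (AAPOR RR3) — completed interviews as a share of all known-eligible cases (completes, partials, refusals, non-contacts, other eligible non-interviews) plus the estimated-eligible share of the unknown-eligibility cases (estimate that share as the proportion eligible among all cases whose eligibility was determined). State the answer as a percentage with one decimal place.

Num → 699
Eligible (known) → 699 + 93 + 294 + 328 + 63 = 1477
e = 1477 / (1477 + 425) = 1477 / 1902 = 0.7766
Eligible share of unknowns → 0.7766 × 413 = 320.74
Denom → 1477 + 320.74 = 1797.74
RR3 = 699 / 1797.74 = 0.3888

38.9%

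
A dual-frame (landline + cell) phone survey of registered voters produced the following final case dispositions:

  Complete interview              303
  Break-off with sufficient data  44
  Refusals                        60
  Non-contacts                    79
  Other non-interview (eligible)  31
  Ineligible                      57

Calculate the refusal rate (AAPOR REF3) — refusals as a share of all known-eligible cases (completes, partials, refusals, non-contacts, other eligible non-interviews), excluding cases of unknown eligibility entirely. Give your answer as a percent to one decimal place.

11.6%

Num → 60
Base → 303 + 44 + 60 + 79 + 31 = 517
REF3 = 60 / 517 = 0.1161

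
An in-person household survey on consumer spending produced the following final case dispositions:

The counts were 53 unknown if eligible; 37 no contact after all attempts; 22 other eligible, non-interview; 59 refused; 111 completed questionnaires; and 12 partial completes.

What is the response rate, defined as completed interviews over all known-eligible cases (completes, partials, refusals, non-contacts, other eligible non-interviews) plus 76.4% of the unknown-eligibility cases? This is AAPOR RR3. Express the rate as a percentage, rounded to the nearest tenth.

Numerator: 111
Known eligible: 111 + 12 + 59 + 37 + 22 = 241
e × U: 0.7640 × 53 = 40.49
Denom: 241 + 40.49 = 281.49
RR3 = 111 / 281.49 = 0.3943

39.4%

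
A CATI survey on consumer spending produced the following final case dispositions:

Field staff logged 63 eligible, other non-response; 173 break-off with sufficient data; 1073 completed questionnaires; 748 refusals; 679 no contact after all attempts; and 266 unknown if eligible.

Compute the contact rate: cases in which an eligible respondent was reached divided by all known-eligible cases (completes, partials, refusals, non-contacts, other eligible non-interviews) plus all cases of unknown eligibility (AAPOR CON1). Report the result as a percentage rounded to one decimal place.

68.5%

Num = 1073 + 173 + 748 + 63 = 2057
Denom = 1073 + 173 + 748 + 679 + 63 + 266 = 3002
CON1 = 2057 / 3002 = 0.6852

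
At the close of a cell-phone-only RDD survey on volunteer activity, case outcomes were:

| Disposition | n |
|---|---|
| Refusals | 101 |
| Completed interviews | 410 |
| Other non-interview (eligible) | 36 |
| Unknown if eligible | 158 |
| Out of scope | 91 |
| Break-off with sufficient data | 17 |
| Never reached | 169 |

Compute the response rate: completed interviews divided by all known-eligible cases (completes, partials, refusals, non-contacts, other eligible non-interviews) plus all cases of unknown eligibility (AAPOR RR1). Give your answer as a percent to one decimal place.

Numerator: 410
Denom: 410 + 17 + 101 + 169 + 36 + 158 = 891
RR1 = 410 / 891 = 0.4602

46.0%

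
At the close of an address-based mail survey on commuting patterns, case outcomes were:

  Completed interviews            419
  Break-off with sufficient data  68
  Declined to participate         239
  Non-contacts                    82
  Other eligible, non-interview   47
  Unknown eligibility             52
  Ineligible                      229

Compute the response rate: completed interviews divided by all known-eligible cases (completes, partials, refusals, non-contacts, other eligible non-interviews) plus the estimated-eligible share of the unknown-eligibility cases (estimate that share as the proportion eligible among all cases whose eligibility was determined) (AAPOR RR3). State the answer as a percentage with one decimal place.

Top = 419
Known eligible = 419 + 68 + 239 + 82 + 47 = 855
e = 855 / (855 + 229) = 855 / 1084 = 0.7887
Eligible share of unknowns = 0.7887 × 52 = 41.01
Denominator = 855 + 41.01 = 896.01
RR3 = 419 / 896.01 = 0.4676

46.8%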